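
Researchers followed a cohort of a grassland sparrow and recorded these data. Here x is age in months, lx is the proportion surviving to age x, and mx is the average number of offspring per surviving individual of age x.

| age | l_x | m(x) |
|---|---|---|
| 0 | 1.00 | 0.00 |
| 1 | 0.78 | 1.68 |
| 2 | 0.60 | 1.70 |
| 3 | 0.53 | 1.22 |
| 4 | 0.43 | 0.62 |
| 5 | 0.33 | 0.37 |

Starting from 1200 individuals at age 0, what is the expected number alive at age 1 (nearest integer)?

Expected survivors = N0 · l_1 = 1200 × 0.78 = 936 → 936

936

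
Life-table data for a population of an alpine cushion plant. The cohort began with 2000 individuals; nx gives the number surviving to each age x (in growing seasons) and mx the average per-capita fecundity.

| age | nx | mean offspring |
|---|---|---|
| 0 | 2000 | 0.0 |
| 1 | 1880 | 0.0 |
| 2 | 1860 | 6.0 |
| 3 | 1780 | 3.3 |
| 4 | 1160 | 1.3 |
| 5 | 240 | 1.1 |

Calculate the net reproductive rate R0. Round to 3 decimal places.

9.403

lx = nx/n0 = nx/2000: 1, 0.94, 0.93, 0.89, 0.58, 0.12
lx·mx by age: 0, 0, 5.58, 2.937, 0.754, 0.132
R0 = Σ lx·mx = 9.403 → 9.403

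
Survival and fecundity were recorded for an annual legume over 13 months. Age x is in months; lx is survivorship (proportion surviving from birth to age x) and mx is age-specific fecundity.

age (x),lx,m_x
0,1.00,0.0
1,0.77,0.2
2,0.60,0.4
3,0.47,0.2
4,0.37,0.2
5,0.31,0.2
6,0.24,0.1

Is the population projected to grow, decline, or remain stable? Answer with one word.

R0 = Σ lx·mx = 0 + 0.154 + 0.24 + 0.094 + 0.074 + 0.062 + 0.024 = 0.648
R0 < 1, so the population is declining.

declining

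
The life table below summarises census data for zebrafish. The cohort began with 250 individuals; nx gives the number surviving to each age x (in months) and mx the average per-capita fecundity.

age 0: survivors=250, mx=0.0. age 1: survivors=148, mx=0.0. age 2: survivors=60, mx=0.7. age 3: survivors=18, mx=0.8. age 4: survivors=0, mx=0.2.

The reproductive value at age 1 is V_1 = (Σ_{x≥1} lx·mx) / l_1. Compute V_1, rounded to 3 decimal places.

0.381

lx = nx/n0 = nx/250: 1, 0.592, 0.24, 0.072, 0
lx·mx for x ≥ 1: 0, 0.168, 0.0576, 0 → sum = 0.2256
V_1 = 0.2256 / l_1 = 0.2256 / 0.592 = 0.381081… → 0.381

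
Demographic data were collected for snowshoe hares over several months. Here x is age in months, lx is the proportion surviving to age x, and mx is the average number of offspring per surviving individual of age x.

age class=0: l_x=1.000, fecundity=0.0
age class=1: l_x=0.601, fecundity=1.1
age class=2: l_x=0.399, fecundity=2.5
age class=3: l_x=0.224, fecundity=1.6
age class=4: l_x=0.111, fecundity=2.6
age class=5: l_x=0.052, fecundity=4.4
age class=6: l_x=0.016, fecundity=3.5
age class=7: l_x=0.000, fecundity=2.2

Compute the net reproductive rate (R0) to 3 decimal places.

lx·mx by age: 0, 0.6611, 0.9975, 0.3584, 0.2886, 0.2288, 0.056, 0
R0 = Σ lx·mx = 2.5904 → 2.590

2.590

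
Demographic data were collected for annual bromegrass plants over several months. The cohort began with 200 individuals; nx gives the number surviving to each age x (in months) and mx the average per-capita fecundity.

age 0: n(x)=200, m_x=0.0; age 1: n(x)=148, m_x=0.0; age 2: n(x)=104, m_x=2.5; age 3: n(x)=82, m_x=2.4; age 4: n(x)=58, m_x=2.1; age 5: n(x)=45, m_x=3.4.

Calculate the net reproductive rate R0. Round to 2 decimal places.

lx = nx/n0 = nx/200: 1, 0.74, 0.52, 0.41, 0.29, 0.225
lx·mx by age: 0, 0, 1.3, 0.984, 0.609, 0.765
R0 = Σ lx·mx = 3.658 → 3.66

3.66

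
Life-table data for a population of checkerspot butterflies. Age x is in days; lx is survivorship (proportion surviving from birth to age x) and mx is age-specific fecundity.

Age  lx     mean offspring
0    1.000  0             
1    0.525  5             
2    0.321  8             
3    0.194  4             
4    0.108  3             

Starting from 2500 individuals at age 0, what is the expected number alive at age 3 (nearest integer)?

Expected survivors = N0 · l_3 = 2500 × 0.194 = 485 → 485

485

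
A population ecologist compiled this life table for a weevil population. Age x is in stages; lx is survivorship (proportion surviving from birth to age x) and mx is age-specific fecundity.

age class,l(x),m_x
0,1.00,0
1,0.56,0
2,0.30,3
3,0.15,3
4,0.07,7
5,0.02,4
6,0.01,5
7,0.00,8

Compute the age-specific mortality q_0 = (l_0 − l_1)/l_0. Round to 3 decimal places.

q_0 = (l_0 − l_1) / l_0 = (1 − 0.56) / 1
     = 0.44 / 1 = 0.44 → 0.440

0.440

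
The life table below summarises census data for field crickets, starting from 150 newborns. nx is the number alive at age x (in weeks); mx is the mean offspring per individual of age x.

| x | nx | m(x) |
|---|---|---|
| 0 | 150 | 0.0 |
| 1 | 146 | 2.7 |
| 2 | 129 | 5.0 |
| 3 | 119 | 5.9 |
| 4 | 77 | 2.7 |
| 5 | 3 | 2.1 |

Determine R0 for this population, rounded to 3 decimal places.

13.037

lx = nx/n0 = nx/150: 1, 0.97333…, 0.86, 0.79333…, 0.51333…, 0.02
lx·mx by age: 0, 2.628…, 4.3, 4.680667…, 1.386…, 0.042
R0 = Σ lx·mx = 13.036667… → 13.037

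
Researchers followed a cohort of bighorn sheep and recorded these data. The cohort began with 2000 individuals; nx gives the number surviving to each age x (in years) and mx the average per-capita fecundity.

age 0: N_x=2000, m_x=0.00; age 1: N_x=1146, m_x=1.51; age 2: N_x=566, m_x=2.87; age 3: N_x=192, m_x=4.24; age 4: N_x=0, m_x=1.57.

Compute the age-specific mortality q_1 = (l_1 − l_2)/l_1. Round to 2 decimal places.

0.51

lx = nx/n0 = nx/2000: 1, 0.573, 0.283, 0.096, 0
q_1 = (l_1 − l_2) / l_1 = (0.573 − 0.283) / 0.573
     = 0.29 / 0.573 = 0.506108… → 0.51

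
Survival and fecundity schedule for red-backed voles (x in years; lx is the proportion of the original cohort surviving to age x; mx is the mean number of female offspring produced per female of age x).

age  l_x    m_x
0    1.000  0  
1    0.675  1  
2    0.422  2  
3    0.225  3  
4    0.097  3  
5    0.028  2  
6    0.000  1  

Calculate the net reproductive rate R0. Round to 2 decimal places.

2.54

lx·mx by age: 0, 0.675, 0.844, 0.675, 0.291, 0.056, 0
R0 = Σ lx·mx = 2.541 → 2.54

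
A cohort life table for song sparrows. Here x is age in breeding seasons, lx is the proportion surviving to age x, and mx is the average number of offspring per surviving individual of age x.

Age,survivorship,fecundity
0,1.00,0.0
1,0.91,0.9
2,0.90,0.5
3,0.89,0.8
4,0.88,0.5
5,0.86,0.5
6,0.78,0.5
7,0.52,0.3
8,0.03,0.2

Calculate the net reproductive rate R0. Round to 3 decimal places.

3.403

lx·mx by age: 0, 0.819, 0.45, 0.712, 0.44, 0.43, 0.39, 0.156, 0.006
R0 = Σ lx·mx = 3.403 → 3.403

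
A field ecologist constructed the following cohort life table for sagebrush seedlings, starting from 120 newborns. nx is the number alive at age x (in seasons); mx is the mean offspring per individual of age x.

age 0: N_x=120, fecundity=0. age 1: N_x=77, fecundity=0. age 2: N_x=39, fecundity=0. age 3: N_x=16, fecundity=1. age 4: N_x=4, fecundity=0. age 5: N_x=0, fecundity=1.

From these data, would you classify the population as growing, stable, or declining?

lx = nx/n0 = nx/120: 1, 0.64167…, 0.325, 0.13333…, 0.03333…, 0
R0 = Σ lx·mx = 0 + 0 + 0 + 0.133333… + 0 + 0 = 0.133333…
R0 < 1, so the population is declining.

declining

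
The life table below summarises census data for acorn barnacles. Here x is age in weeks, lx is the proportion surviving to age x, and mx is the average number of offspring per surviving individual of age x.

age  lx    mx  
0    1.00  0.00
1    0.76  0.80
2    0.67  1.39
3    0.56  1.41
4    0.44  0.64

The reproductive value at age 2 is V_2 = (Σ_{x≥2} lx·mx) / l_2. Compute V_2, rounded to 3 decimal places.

lx·mx for x ≥ 2: 0.9313, 0.7896, 0.2816 → sum = 2.0025
V_2 = 2.0025 / l_2 = 2.0025 / 0.67 = 2.988806… → 2.989

2.989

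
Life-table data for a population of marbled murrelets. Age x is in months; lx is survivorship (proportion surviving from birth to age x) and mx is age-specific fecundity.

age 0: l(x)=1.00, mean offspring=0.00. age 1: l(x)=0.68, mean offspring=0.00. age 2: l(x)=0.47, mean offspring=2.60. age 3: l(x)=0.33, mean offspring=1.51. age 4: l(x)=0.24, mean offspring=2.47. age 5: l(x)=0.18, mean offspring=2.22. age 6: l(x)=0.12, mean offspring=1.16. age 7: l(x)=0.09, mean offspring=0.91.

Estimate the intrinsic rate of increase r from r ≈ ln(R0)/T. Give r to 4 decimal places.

0.3250

R0 = Σ lx·mx = 0 + 0 + 1.222 + 0.4983 + 0.5928 + 0.3996 + 0.1392 + 0.0819 = 2.9338
Σ x·lx·mx = 9.7166; T = 9.7166/2.9338 = 3.31195…
r ≈ ln(R0)/T = ln(2.9338)/3.31195… = 0.324974… → 0.3250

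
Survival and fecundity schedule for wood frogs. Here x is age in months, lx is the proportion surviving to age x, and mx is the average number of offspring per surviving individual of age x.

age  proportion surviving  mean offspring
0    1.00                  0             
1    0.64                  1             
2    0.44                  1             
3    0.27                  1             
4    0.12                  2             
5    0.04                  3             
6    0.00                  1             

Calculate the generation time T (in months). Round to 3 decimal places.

lx·mx: 0, 0.64, 0.44, 0.27, 0.24, 0.12, 0 → R0 = 1.71
x·lx·mx: 0, 0.64, 0.88, 0.81, 0.96, 0.6, 0 → Σ = 3.89
T = 3.89 / 1.71 = 2.274854… → 2.275

2.275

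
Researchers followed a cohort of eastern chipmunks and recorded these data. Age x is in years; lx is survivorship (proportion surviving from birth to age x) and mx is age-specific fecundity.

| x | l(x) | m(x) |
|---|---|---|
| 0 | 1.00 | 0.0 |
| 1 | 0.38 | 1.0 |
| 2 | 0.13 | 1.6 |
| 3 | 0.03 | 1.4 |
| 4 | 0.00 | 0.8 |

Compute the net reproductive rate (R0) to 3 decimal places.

lx·mx by age: 0, 0.38, 0.208, 0.042, 0
R0 = Σ lx·mx = 0.63 → 0.630

0.630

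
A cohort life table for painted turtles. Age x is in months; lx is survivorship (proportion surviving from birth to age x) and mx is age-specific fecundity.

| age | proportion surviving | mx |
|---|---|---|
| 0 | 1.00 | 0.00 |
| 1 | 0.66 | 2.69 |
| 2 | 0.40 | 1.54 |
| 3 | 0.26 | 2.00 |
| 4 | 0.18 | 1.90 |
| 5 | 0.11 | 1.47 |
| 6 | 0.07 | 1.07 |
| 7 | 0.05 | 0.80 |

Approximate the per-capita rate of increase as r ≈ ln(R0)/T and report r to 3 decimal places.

R0 = Σ lx·mx = 0 + 1.7754 + 0.616 + 0.52 + 0.342 + 0.1617 + 0.0749 + 0.04 = 3.53
Σ x·lx·mx = 7.4733; T = 7.4733/3.53 = 2.11708…
r ≈ ln(R0)/T = ln(3.53)/2.11708… = 0.59577… → 0.596

0.596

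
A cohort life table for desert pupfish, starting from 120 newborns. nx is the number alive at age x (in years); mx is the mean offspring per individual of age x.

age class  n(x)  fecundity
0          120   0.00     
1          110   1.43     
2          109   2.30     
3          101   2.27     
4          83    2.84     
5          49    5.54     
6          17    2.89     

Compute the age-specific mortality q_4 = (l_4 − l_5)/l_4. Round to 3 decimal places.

0.410

lx = nx/n0 = nx/120: 1, 0.91667…, 0.90833…, 0.84167…, 0.69167…, 0.40833…, 0.14167…
q_4 = (l_4 − l_5) / l_4 = (0.691667… − 0.408333…) / 0.691667…
     = 0.283333… / 0.691667… = 0.409639… → 0.410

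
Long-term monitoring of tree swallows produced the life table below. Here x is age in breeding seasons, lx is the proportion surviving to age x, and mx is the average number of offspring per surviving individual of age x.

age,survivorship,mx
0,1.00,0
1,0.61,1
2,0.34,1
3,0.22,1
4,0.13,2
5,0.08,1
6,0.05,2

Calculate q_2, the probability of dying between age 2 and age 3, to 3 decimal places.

q_2 = (l_2 − l_3) / l_2 = (0.34 − 0.22) / 0.34
     = 0.12 / 0.34 = 0.352941… → 0.353

0.353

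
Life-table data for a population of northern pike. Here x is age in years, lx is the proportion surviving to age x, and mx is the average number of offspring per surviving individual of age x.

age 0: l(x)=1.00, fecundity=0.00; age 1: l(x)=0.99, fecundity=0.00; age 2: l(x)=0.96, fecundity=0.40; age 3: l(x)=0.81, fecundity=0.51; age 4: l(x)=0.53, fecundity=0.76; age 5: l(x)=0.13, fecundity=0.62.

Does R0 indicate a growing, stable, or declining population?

growing

R0 = Σ lx·mx = 0 + 0 + 0.384 + 0.4131 + 0.4028 + 0.0806 = 1.2805
R0 > 1, so the population is growing.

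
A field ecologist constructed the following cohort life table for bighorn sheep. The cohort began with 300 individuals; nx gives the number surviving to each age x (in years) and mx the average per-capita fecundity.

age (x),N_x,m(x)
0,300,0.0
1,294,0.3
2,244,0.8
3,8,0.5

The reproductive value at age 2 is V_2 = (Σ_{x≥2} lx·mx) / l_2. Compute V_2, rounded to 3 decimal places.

lx = nx/n0 = nx/300: 1, 0.98, 0.81333…, 0.02667…
lx·mx for x ≥ 2: 0.650667…, 0.013333… → sum = 0.664…
V_2 = 0.664… / l_2 = 0.664… / 0.813333… = 0.816393… → 0.816

0.816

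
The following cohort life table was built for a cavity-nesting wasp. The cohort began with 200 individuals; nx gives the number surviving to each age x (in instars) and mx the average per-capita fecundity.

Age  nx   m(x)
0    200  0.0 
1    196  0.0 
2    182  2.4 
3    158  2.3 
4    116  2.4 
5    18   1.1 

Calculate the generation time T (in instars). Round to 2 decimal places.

2.89

lx = nx/n0 = nx/200: 1, 0.98, 0.91, 0.79, 0.58, 0.09
lx·mx: 0, 0, 2.184, 1.817, 1.392, 0.099 → R0 = 5.492
x·lx·mx: 0, 0, 4.368, 5.451, 5.568, 0.495 → Σ = 15.882
T = 15.882 / 5.492 = 2.891843… → 2.89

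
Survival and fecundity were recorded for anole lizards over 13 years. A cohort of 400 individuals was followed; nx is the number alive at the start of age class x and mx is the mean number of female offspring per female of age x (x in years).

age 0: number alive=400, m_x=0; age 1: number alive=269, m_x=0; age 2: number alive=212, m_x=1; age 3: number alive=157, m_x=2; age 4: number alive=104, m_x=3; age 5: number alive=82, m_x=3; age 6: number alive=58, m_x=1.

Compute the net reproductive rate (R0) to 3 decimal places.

lx = nx/n0 = nx/400: 1, 0.6725, 0.53, 0.3925, 0.26, 0.205, 0.145
lx·mx by age: 0, 0, 0.53, 0.785, 0.78, 0.615, 0.145
R0 = Σ lx·mx = 2.855 → 2.855

2.855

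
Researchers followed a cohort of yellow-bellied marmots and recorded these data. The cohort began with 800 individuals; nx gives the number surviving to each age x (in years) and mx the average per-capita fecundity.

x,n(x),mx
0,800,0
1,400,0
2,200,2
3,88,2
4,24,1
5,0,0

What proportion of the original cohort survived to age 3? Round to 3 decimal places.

l_3 = n_3/n_0 = 88/800 = 0.11 → 0.110

0.110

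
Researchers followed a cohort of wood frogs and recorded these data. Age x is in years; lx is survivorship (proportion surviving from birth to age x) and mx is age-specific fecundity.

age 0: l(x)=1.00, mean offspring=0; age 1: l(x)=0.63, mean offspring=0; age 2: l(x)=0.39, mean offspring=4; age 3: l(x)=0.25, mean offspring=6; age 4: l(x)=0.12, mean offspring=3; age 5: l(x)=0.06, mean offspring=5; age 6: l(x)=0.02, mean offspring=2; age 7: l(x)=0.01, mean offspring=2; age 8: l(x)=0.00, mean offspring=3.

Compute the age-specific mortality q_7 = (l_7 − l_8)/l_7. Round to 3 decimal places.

q_7 = (l_7 − l_8) / l_7 = (0.01 − 0) / 0.01
     = 0.01 / 0.01 = 1 → 1.000

1.000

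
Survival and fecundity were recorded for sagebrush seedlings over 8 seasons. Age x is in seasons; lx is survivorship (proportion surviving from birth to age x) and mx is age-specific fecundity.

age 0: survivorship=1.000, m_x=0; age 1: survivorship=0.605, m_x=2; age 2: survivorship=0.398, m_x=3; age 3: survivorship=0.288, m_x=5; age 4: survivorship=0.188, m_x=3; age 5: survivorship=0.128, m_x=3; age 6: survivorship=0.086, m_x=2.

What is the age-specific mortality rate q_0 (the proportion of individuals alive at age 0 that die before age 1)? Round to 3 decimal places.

q_0 = (l_0 − l_1) / l_0 = (1 − 0.605) / 1
     = 0.395 / 1 = 0.395 → 0.395

0.395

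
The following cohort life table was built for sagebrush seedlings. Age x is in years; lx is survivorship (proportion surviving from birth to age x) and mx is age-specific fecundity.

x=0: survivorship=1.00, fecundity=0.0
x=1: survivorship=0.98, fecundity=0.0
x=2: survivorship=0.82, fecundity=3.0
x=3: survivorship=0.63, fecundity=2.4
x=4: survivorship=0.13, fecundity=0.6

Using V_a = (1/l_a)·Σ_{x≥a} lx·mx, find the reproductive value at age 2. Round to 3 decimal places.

lx·mx for x ≥ 2: 2.46, 1.512, 0.078 → sum = 4.05
V_2 = 4.05 / l_2 = 4.05 / 0.82 = 4.939024… → 4.939

4.939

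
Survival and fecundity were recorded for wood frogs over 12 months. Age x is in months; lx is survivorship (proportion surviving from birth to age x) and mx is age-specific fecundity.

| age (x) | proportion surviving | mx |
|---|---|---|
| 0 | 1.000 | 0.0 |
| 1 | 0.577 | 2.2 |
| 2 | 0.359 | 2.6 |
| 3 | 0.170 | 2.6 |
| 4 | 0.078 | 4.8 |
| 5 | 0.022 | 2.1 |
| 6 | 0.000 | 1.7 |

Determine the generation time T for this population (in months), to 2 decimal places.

lx·mx: 0, 1.2694, 0.9334, 0.442, 0.3744, 0.0462, 0 → R0 = 3.0654
x·lx·mx: 0, 1.2694, 1.8668, 1.326, 1.4976, 0.231, 0 → Σ = 6.1908
T = 6.1908 / 3.0654 = 2.019573… → 2.02

2.02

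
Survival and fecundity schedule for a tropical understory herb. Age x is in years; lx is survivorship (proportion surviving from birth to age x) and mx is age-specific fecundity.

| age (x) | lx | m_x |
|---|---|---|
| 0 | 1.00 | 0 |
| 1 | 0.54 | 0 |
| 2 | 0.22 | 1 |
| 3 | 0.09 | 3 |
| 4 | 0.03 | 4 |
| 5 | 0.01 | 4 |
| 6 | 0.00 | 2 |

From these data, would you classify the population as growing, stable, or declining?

R0 = Σ lx·mx = 0 + 0 + 0.22 + 0.27 + 0.12 + 0.04 + 0 = 0.65
R0 < 1, so the population is declining.

declining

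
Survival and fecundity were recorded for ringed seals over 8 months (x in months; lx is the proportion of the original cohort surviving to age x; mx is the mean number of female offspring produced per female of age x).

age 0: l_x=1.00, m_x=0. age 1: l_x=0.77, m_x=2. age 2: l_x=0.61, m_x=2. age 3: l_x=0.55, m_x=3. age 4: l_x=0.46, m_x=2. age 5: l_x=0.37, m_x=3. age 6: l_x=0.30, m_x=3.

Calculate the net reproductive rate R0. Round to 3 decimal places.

lx·mx by age: 0, 1.54, 1.22, 1.65, 0.92, 1.11, 0.9
R0 = Σ lx·mx = 7.34 → 7.340

7.340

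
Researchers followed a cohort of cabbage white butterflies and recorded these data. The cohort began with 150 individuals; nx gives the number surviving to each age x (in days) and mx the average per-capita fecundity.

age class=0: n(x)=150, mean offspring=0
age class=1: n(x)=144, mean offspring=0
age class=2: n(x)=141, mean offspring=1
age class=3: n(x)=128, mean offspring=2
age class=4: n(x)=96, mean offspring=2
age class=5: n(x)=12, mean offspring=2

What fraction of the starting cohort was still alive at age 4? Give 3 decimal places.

0.640

l_4 = n_4/n_0 = 96/150 = 0.64 → 0.640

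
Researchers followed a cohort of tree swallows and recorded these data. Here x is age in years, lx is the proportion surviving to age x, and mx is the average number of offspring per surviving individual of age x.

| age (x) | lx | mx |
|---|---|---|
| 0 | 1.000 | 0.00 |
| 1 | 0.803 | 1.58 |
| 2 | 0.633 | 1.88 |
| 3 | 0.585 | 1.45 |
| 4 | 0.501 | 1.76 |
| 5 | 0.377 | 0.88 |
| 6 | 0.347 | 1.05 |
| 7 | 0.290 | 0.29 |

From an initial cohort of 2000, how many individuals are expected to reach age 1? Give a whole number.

1606

Expected survivors = N0 · l_1 = 2000 × 0.803 = 1606 → 1606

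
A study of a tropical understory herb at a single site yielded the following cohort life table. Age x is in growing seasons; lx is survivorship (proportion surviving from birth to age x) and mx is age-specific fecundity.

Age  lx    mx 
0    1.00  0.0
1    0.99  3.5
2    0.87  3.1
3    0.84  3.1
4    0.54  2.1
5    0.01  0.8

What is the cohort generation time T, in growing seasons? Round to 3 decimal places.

2.144

lx·mx: 0, 3.465, 2.697, 2.604, 1.134, 0.008 → R0 = 9.908
x·lx·mx: 0, 3.465, 5.394, 7.812, 4.536, 0.04 → Σ = 21.247
T = 21.247 / 9.908 = 2.144429… → 2.144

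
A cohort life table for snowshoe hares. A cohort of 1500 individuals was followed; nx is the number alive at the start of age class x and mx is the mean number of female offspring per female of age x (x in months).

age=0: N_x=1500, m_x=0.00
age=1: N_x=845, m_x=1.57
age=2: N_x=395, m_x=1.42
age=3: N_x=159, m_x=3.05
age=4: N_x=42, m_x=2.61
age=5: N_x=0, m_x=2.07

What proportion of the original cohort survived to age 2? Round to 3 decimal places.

0.263

l_2 = n_2/n_0 = 395/1500 = 0.263333… → 0.263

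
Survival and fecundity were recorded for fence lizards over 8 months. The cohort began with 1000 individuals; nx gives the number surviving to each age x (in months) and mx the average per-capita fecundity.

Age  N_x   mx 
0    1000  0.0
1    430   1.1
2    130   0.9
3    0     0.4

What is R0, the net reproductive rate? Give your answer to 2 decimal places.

lx = nx/n0 = nx/1000: 1, 0.43, 0.13, 0
lx·mx by age: 0, 0.473, 0.117, 0
R0 = Σ lx·mx = 0.59 → 0.59

0.59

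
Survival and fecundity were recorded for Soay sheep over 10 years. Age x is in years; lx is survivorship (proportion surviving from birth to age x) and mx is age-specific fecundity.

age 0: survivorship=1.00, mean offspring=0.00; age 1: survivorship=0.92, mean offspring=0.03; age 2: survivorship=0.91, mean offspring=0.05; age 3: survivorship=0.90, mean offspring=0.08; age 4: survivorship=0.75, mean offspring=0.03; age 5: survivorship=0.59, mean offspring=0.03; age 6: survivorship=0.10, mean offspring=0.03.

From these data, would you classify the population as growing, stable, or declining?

R0 = Σ lx·mx = 0 + 0.0276 + 0.0455 + 0.072 + 0.0225 + 0.0177 + 0.003 = 0.1883
R0 < 1, so the population is declining.

declining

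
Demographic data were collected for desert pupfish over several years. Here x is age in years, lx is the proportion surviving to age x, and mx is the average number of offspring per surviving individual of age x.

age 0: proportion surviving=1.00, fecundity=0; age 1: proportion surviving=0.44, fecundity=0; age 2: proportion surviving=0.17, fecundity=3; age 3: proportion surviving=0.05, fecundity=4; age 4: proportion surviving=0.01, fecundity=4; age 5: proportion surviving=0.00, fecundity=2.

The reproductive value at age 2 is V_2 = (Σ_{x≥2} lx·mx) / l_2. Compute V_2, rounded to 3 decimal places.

4.412

lx·mx for x ≥ 2: 0.51, 0.2, 0.04, 0 → sum = 0.75
V_2 = 0.75 / l_2 = 0.75 / 0.17 = 4.411765… → 4.412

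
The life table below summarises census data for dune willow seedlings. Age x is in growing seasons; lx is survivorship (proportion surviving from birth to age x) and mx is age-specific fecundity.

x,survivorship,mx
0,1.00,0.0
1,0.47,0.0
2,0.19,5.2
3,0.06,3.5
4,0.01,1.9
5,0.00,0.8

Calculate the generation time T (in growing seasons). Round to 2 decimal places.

2.20

lx·mx: 0, 0, 0.988, 0.21, 0.019, 0 → R0 = 1.217
x·lx·mx: 0, 0, 1.976, 0.63, 0.076, 0 → Σ = 2.682
T = 2.682 / 1.217 = 2.20378… → 2.20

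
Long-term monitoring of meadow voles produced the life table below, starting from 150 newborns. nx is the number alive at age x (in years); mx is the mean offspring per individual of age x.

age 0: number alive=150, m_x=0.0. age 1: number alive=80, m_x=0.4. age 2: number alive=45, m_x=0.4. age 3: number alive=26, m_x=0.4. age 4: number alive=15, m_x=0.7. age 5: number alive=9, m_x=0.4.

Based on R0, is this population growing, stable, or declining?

declining

lx = nx/n0 = nx/150: 1, 0.53333…, 0.3, 0.17333…, 0.1, 0.06
R0 = Σ lx·mx = 0 + 0.213333… + 0.12 + 0.069333… + 0.07 + 0.024 = 0.496667…
R0 < 1, so the population is declining.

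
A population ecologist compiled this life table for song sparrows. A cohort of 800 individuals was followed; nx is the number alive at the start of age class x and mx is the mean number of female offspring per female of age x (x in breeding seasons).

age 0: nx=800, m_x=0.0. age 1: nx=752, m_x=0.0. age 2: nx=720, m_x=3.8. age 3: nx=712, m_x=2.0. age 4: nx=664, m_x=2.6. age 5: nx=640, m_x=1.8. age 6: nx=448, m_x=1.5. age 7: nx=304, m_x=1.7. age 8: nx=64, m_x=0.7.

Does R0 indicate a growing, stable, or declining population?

growing

lx = nx/n0 = nx/800: 1, 0.94, 0.9, 0.89, 0.83, 0.8, 0.56, 0.38, 0.08
R0 = Σ lx·mx = 0 + 0 + 3.42 + 1.78 + 2.158 + 1.44 + 0.84 + 0.646 + 0.056 = 10.34
R0 > 1, so the population is growing.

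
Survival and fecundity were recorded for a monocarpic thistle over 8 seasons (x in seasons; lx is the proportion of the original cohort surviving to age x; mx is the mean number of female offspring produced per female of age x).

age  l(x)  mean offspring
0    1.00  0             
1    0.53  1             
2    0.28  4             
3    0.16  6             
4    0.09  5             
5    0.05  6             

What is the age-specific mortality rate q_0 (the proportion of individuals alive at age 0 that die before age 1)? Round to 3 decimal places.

0.470

q_0 = (l_0 − l_1) / l_0 = (1 − 0.53) / 1
     = 0.47 / 1 = 0.47 → 0.470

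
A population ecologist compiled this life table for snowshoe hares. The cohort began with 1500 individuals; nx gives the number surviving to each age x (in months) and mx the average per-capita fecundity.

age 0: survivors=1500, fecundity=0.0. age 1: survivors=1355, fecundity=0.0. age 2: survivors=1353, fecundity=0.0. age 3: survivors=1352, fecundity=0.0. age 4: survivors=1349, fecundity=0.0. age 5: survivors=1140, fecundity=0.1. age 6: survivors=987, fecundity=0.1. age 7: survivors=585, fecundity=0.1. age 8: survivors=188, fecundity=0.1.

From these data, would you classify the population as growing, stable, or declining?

lx = nx/n0 = nx/1500: 1, 0.90333…, 0.902, 0.90133…, 0.89933…, 0.76, 0.658, 0.39, 0.12533…
R0 = Σ lx·mx = 0 + 0 + 0 + 0 + 0 + 0.076 + 0.0658 + 0.039 + 0.012533… = 0.193333…
R0 < 1, so the population is declining.

declining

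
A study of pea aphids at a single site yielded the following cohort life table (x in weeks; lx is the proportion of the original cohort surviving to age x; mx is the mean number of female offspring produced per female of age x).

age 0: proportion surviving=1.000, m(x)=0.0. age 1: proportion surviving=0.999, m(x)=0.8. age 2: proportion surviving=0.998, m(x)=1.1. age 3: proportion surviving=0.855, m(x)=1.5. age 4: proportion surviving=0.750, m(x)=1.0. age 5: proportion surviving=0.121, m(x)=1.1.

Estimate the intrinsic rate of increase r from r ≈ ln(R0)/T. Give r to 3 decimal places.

0.542

R0 = Σ lx·mx = 0 + 0.7992 + 1.0978 + 1.2825 + 0.75 + 0.1331 = 4.0626
Σ x·lx·mx = 10.5078; T = 10.5078/4.0626 = 2.58647…
r ≈ ln(R0)/T = ln(4.0626)/2.58647… = 0.54198… → 0.542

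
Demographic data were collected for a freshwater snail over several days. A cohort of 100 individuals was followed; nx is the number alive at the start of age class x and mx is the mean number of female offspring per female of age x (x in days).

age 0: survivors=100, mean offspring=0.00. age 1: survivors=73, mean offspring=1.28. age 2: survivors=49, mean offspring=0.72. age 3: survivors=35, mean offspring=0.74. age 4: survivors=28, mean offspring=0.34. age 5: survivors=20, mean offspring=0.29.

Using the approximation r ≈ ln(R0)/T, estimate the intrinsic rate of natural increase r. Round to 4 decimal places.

lx = nx/n0 = nx/100: 1, 0.73, 0.49, 0.35, 0.28, 0.2
R0 = Σ lx·mx = 0 + 0.9344 + 0.3528 + 0.259 + 0.0952 + 0.058 = 1.6994
Σ x·lx·mx = 3.0878; T = 3.0878/1.6994 = 1.81699…
r ≈ ln(R0)/T = ln(1.6994)/1.81699… = 0.291842… → 0.2918

0.2918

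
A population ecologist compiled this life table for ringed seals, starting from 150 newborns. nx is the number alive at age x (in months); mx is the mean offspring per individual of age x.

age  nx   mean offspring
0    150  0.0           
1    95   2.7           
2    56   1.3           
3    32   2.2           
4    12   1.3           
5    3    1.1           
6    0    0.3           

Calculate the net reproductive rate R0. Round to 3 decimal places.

lx = nx/n0 = nx/150: 1, 0.63333…, 0.37333…, 0.21333…, 0.08, 0.02, 0
lx·mx by age: 0, 1.71…, 0.485333…, 0.469333…, 0.104, 0.022, 0
R0 = Σ lx·mx = 2.790667… → 2.791

2.791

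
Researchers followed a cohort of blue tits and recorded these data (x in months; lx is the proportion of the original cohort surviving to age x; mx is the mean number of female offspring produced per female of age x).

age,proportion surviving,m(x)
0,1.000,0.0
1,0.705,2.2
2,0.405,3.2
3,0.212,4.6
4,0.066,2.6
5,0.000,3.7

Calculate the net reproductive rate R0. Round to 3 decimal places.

3.994

lx·mx by age: 0, 1.551, 1.296, 0.9752, 0.1716, 0
R0 = Σ lx·mx = 3.9938 → 3.994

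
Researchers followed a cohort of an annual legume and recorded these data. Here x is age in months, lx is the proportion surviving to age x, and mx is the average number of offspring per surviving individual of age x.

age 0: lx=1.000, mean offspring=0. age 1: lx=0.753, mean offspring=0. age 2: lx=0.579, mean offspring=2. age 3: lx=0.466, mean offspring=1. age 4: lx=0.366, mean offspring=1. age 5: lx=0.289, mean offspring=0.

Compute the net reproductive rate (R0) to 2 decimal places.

1.99

lx·mx by age: 0, 0, 1.158, 0.466, 0.366, 0
R0 = Σ lx·mx = 1.99 → 1.99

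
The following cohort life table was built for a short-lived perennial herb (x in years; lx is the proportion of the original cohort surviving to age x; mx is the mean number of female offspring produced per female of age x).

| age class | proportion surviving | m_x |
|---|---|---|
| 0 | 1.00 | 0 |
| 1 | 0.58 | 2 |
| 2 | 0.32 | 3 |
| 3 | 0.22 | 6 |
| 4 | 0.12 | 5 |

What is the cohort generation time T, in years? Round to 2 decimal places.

2.34

lx·mx: 0, 1.16, 0.96, 1.32, 0.6 → R0 = 4.04
x·lx·mx: 0, 1.16, 1.92, 3.96, 2.4 → Σ = 9.44
T = 9.44 / 4.04 = 2.336634… → 2.34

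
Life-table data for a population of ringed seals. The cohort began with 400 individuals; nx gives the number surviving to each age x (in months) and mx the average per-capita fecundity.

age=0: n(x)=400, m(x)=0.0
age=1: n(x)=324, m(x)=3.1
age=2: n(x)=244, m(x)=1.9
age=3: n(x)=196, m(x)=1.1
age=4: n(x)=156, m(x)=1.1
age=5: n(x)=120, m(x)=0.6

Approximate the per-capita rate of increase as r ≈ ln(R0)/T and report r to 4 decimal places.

lx = nx/n0 = nx/400: 1, 0.81, 0.61, 0.49, 0.39, 0.3
R0 = Σ lx·mx = 0 + 2.511 + 1.159 + 0.539 + 0.429 + 0.18 = 4.818
Σ x·lx·mx = 9.062; T = 9.062/4.818 = 1.88086…
r ≈ ln(R0)/T = ln(4.818)/1.88086… = 0.835977… → 0.8360

0.8360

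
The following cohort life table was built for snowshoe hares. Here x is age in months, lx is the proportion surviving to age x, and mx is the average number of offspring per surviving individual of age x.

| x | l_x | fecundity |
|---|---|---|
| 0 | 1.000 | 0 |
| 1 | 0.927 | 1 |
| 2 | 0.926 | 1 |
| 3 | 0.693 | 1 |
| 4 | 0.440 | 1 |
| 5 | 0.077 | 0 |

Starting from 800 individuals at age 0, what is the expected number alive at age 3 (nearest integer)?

Expected survivors = N0 · l_3 = 800 × 0.693 = 554.4 → 554

554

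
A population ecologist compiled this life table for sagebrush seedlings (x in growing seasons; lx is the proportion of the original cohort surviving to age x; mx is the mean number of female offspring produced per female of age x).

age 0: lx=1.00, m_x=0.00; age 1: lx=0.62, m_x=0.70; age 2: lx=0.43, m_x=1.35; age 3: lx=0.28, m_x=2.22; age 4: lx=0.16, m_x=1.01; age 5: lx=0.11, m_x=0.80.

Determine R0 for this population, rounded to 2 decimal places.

lx·mx by age: 0, 0.434, 0.5805, 0.6216, 0.1616, 0.088
R0 = Σ lx·mx = 1.8857 → 1.89

1.89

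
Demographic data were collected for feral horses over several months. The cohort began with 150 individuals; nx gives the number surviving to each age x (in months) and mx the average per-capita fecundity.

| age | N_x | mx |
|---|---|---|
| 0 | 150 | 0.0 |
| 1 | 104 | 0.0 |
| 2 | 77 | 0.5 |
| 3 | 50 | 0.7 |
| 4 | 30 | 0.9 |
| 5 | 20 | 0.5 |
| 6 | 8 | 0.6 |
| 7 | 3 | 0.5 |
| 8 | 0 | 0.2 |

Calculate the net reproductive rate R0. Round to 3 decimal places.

0.779

lx = nx/n0 = nx/150: 1, 0.69333…, 0.51333…, 0.33333…, 0.2, 0.13333…, 0.05333…, 0.02, 0
lx·mx by age: 0, 0, 0.256667…, 0.233333…, 0.18, 0.066667…, 0.032…, 0.01, 0
R0 = Σ lx·mx = 0.778667… → 0.779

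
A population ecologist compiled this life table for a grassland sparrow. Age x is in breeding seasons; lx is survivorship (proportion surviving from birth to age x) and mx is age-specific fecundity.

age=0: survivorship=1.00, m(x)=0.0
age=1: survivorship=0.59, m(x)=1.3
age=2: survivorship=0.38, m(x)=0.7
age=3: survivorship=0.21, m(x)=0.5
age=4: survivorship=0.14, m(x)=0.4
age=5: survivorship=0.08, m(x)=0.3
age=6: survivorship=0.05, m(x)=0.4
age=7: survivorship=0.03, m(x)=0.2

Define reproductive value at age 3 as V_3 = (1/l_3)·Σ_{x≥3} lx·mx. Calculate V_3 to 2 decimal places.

lx·mx for x ≥ 3: 0.105, 0.056, 0.024, 0.02, 0.006 → sum = 0.211
V_3 = 0.211 / l_3 = 0.211 / 0.21 = 1.004762… → 1.00

1.00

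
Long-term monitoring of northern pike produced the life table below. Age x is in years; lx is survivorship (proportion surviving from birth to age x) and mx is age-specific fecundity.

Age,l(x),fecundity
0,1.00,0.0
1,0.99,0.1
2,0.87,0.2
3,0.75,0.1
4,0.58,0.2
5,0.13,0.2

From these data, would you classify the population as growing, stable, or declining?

declining

R0 = Σ lx·mx = 0 + 0.099 + 0.174 + 0.075 + 0.116 + 0.026 = 0.49
R0 < 1, so the population is declining.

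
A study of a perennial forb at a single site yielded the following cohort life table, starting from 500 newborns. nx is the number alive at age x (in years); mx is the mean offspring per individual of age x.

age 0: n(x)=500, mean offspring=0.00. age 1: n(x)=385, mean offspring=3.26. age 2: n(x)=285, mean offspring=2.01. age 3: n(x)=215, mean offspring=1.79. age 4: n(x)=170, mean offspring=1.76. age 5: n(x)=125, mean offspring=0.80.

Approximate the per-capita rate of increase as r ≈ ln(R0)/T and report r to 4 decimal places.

lx = nx/n0 = nx/500: 1, 0.77, 0.57, 0.43, 0.34, 0.25
R0 = Σ lx·mx = 0 + 2.5102 + 1.1457 + 0.7697 + 0.5984 + 0.2 = 5.224
Σ x·lx·mx = 10.5043; T = 10.5043/5.224 = 2.01078…
r ≈ ln(R0)/T = ln(5.224)/2.01078… = 0.822201… → 0.8222

0.8222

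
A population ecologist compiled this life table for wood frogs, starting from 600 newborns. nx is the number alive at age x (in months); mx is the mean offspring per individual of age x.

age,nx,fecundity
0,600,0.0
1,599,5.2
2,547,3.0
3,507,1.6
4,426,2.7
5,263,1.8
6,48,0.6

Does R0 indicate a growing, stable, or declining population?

growing

lx = nx/n0 = nx/600: 1, 0.99833…, 0.91167…, 0.845, 0.71, 0.43833…, 0.08
R0 = Σ lx·mx = 0 + 5.191333… + 2.735… + 1.352 + 1.917 + 0.789… + 0.048 = 12.032333…
R0 > 1, so the population is growing.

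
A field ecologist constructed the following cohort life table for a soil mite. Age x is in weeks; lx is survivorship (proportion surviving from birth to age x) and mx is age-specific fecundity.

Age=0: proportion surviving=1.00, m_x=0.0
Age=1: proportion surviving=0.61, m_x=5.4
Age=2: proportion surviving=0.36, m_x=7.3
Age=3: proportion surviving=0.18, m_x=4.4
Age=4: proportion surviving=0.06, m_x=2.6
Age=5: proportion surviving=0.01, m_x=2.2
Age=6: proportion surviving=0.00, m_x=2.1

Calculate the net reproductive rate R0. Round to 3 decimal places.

6.892

lx·mx by age: 0, 3.294, 2.628, 0.792, 0.156, 0.022, 0
R0 = Σ lx·mx = 6.892 → 6.892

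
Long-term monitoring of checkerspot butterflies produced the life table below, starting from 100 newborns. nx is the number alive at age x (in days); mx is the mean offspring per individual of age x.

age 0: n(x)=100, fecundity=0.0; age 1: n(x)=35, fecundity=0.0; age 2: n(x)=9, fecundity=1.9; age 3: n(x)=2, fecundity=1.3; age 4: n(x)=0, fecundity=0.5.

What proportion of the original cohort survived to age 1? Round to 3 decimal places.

l_1 = n_1/n_0 = 35/100 = 0.35 → 0.350

0.350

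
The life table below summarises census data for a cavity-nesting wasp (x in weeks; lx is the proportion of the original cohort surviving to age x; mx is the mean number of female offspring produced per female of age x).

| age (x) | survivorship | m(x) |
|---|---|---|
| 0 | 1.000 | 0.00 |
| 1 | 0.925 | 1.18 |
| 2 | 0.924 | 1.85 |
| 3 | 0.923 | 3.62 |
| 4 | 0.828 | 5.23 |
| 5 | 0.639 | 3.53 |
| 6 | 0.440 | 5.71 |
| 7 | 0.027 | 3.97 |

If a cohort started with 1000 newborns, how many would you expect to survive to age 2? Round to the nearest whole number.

Expected survivors = N0 · l_2 = 1000 × 0.924 = 924 → 924

924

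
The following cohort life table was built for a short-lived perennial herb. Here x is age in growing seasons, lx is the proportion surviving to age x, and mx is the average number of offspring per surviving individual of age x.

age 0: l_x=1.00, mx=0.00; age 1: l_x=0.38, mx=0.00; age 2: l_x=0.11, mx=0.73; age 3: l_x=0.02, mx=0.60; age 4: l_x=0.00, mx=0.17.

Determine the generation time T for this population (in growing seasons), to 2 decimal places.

2.13

lx·mx: 0, 0, 0.0803, 0.012, 0 → R0 = 0.0923
x·lx·mx: 0, 0, 0.1606, 0.036, 0 → Σ = 0.1966
T = 0.1966 / 0.0923 = 2.130011… → 2.13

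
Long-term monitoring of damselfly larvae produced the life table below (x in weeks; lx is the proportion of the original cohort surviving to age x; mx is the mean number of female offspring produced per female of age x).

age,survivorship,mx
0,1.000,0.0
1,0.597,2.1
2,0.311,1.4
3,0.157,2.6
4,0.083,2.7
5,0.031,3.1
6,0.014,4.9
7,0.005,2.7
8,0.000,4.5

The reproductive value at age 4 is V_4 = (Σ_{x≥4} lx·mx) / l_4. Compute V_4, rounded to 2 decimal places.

lx·mx for x ≥ 4: 0.2241, 0.0961, 0.0686, 0.0135, 0 → sum = 0.4023
V_4 = 0.4023 / l_4 = 0.4023 / 0.083 = 4.846988… → 4.85

4.85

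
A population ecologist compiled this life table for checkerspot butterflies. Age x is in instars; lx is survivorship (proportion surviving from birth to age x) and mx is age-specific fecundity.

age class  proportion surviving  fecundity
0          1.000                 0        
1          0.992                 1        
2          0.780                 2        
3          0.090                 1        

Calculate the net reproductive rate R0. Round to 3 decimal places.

2.642

lx·mx by age: 0, 0.992, 1.56, 0.09
R0 = Σ lx·mx = 2.642 → 2.642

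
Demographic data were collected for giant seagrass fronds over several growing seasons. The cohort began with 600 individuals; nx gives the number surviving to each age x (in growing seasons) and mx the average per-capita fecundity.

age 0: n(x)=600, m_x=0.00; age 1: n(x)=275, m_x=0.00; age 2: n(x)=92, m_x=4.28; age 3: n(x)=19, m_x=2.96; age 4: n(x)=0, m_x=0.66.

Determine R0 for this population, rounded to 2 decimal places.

0.75

lx = nx/n0 = nx/600: 1, 0.45833…, 0.15333…, 0.03167…, 0
lx·mx by age: 0, 0, 0.656267…, 0.093733…, 0
R0 = Σ lx·mx = 0.75… → 0.75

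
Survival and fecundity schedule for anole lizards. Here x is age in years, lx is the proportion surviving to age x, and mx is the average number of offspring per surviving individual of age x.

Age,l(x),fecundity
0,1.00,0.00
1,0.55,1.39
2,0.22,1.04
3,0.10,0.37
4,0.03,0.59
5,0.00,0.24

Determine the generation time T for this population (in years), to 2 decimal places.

lx·mx: 0, 0.7645, 0.2288, 0.037, 0.0177, 0 → R0 = 1.048
x·lx·mx: 0, 0.7645, 0.4576, 0.111, 0.0708, 0 → Σ = 1.4039
T = 1.4039 / 1.048 = 1.339599… → 1.34

1.34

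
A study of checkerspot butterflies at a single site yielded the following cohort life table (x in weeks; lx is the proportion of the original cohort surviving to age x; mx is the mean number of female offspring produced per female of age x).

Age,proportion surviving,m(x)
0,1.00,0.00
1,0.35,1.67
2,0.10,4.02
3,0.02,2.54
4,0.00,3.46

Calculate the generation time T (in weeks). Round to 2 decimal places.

lx·mx: 0, 0.5845, 0.402, 0.0508, 0 → R0 = 1.0373
x·lx·mx: 0, 0.5845, 0.804, 0.1524, 0 → Σ = 1.5409
T = 1.5409 / 1.0373 = 1.485491… → 1.49

1.49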